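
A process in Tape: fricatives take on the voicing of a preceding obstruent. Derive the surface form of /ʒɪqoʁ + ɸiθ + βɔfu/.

[ʒɪqoʁβiθɸɔfu]

/ɸ/ is a voiceless bilabial fricative. The preceding trigger /ʁ/ is voiced, so /ɸ/ must become voiced as well.
Changing only its voicing to voiced gives [β] — the voiced bilabial fricative.
The same rule applies at the second boundary: /β/ → [ɸ] next to /θ/.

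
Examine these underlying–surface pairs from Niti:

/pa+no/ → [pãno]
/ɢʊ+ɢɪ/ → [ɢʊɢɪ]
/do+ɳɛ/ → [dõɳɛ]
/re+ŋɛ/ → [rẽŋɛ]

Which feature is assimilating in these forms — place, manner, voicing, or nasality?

The vowel /a/ surfaces as nasalised [ã] next to the following nasal /n/ — it has acquired the [+nasal] feature of its neighbour.
The other forms show the same pattern: /o/ → [õ] before /ɳ/; /e/ → [ẽ] before /ŋ/ — each time a vowel is nasalised next to a following nasal.
No change occurs in [ɢʊɢɪ] because the vowel at the boundary is adjacent to an oral consonant, not a nasal (/ʊ/ next to /ɢ/).

nasality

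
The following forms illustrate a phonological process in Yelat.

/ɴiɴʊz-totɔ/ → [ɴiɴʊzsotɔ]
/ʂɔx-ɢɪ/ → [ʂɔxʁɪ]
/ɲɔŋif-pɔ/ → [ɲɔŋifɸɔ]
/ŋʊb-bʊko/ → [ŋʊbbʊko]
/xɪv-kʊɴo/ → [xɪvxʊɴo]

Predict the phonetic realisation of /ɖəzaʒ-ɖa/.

The data show progressive manner assimilation: /t/ → [s] after /z/; /ɢ/ → [ʁ] after /x/; /p/ → [ɸ] after /f/; /k/ → [x] after /v/. In each pair only manner changes, matching the preceding consonant, while place and voice stay constant.
No alternation appears in [ŋʊbbʊko]: there the adjacent consonants already agree in manner (/b/ and /b/ are both stops), so this form is consistent with the same rule.
/ɖ/ is a voiced retroflex stop. The preceding trigger /ʒ/ is a fricative, so /ɖ/ must become a fricative as well.
Changing only its manner to fricative gives [ʐ] — the voiced retroflex fricative.

[ɖəzaʒʐa]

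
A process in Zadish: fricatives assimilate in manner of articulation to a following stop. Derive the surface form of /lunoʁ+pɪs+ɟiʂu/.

The rule targets /ʁ/ (voiced uvular fricative), which sits before the trigger /p/ (stop).
A voiced uvular stop is [ɢ], so the surface segment is [ɢ].
The same rule applies at the second boundary: /s/ → [t] next to /ɟ/.

[lunoɢpɪtɟiʂu]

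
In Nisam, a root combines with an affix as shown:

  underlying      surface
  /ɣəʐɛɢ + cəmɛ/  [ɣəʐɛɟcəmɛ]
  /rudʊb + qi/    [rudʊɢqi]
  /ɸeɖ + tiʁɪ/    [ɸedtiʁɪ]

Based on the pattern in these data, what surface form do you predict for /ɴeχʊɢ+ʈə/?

[ɴeχʊɖʈə]

The data show regressive place assimilation: /ɢ/ → [ɟ] before /c/; /b/ → [ɢ] before /q/; /ɖ/ → [d] before /t/. In each pair only place changes, matching the following consonant, while manner and voice stay constant.
/ɢ/ is a voiced uvular stop. The following trigger /ʈ/ is retroflex, so /ɢ/ must become retroflex as well.
The voiced retroflex stop is [ɖ], so /ɢ/ → [ɖ].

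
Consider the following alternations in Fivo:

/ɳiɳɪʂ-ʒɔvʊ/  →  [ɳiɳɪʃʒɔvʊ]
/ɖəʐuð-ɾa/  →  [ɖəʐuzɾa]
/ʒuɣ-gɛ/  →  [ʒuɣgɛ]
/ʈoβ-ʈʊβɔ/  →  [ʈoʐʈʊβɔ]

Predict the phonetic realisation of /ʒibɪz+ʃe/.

[ʒibɪʒʃe]

The data show regressive place assimilation: /ʂ/ → [ʃ] before /ʒ/; /ð/ → [z] before /ɾ/; /β/ → [ʐ] before /ʈ/. In each pair only place changes, matching the following consonant, while manner and voice stay constant.
No alternation appears in [ʒuɣgɛ]: there the adjacent consonants already agree in place (/ɣ/ and /g/ are both velar), so this form is consistent with the same rule.
The rule targets /z/ (voiced alveolar fricative), which sits before the trigger /ʃ/ (postalveolar).
The voiced postalveolar fricative is [ʒ], so /z/ → [ʒ].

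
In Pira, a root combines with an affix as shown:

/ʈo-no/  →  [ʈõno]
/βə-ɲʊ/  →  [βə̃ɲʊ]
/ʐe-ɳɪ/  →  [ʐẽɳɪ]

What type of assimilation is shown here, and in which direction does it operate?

regressive nasality assimilation (vowel nasalisation)

The vowel /o/ surfaces as nasalised [õ] next to the following nasal /n/ — it has acquired the [+nasal] feature of its neighbour.
The other forms show the same pattern: /ə/ → [ə̃] before /ɲ/; /e/ → [ẽ] before /ɳ/ — each time a vowel is nasalised next to a following nasal.
Because the conditioning nasal is to the right of the vowel that changes, the process is regressive (anticipatory).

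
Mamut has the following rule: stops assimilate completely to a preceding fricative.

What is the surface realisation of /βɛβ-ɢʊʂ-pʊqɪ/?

/ɢ/ is the segment targeted by the rule; it sits immediately after /β/, so it assimilates completely and surfaces as [β].
At the second juncture, /p/ likewise becomes [ʂ] adjacent to /ʂ/.

[βɛββʊʂʂʊqɪ]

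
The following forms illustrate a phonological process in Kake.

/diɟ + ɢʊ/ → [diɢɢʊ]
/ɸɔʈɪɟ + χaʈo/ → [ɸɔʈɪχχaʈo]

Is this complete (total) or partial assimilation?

total assimilation

Underlying /ɟ/ is realised as [χ] next to /χ/; /χ/ itself does not change.
The output [χ] is identical to the trigger /χ/ — every feature (place, manner, voicing) has been copied — so this is total assimilation.
The remaining alternation confirms this: /ɟ/ → [ɢ] before /ɢ/ — in each case the output is a copy of the following consonant.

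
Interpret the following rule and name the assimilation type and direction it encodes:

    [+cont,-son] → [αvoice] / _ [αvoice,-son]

regressive voicing assimilation

The shared variable α links the value of [voice] on the target to the same value on the neighbouring segment, so voicing is the feature that assimilates.
Since the environment is written after the underscore, the trigger follows the target; the direction is regressive.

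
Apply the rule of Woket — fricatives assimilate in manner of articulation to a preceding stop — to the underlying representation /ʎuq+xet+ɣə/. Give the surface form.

/x/ is a voiceless velar fricative. The preceding trigger /q/ is a stop, so /x/ must become a stop as well.
A voiceless velar stop is [k], so the surface segment is [k].
The same rule applies at the second boundary: /ɣ/ → [g] next to /t/.

[ʎuqketgə]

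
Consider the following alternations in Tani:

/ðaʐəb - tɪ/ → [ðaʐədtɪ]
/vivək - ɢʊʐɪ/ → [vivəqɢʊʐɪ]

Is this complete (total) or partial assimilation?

The segment that alternates is /b/, which surfaces as [d] when adjacent to /t/.
/b/ is bilabial while /t/ is alveolar; the output [d] is alveolar, matching the trigger — so the feature that spreads is place.
Manner and voice are unchanged, so the assimilation is partial, not total.
The same holds elsewhere in the data: /k/ → [q] before /ɢ/ (velar → uvular, matching uvular) — only place changes, and always toward the following segment.

partial assimilation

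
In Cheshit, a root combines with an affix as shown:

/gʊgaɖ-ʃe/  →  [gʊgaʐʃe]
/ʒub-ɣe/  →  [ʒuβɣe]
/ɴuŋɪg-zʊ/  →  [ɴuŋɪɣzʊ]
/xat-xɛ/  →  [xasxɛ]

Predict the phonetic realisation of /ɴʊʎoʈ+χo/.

[ɴʊʎoʂχo]

The data show regressive manner assimilation: /ɖ/ → [ʐ] before /ʃ/; /b/ → [β] before /ɣ/; /g/ → [ɣ] before /z/; /t/ → [s] before /x/. In each pair only manner changes, matching the following consonant, while place and voice stay constant.
/ʈ/ is a voiceless retroflex stop. The following trigger /χ/ is a fricative, so /ʈ/ must become a fricative as well.
The voiceless retroflex fricative is [ʂ], so /ʈ/ → [ʂ].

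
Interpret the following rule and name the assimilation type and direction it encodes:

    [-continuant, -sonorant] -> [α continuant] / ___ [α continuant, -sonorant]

The rule copies [continuant] (continuancy) from the environment onto the target stops; since [±continuant] encodes the stop/fricative manner contrast, the assimilating dimension is manner.
Since the environment is written after the underscore, the trigger follows the target; the direction is regressive.

regressive manner assimilation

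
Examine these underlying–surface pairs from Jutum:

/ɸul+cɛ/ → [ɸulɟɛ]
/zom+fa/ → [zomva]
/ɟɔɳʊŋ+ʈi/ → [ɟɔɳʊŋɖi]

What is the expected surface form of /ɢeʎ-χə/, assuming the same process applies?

The data show progressive voicing assimilation: /c/ → [ɟ] after /l/; /f/ → [v] after /m/; /ʈ/ → [ɖ] after /ŋ/. In each pair only voicing changes, matching the preceding consonant, while place and manner stay constant.
/χ/ is a voiceless uvular fricative. The preceding trigger /ʎ/ is voiced, so /χ/ must become voiced as well.
A voiced uvular fricative is [ʁ], so the surface segment is [ʁ].

[ɢeʎʁə]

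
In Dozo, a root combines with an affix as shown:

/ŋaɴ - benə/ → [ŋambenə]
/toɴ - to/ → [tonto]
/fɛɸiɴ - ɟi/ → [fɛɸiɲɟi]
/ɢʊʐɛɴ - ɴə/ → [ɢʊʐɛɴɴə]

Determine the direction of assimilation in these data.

regressive

Underlying /ɴ/ is realised as [m] next to /b/; /b/ itself does not change.
The change uvular → bilabial matches the place of the following /b/, identifying this as place assimilation.
The other alternating forms pattern the same way: /ɴ/ → [n] before /t/ (uvular → alveolar, matching alveolar); /ɴ/ → [ɲ] before /ɟ/ (uvular → palatal, matching palatal) — only place changes, and always toward the following segment.
Nothing changes in [ɢʊʐɛɴɴə]: there the adjacent consonants already agree in place (/ɴ/ and /ɴ/ are both uvular), so this form is consistent with the same rule.
The trigger is the following segment, so the direction is regressive (anticipatory).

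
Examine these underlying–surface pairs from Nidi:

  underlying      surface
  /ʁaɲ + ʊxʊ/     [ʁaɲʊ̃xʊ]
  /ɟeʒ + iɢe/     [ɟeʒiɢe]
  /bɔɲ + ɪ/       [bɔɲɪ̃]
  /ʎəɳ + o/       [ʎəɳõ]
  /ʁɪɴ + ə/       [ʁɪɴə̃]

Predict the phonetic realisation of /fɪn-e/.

The data show progressive nasality assimilation (vowel nasalisation): /ʊ/ → [ʊ̃] after /ɲ/; /ɪ/ → [ɪ̃] after /ɲ/; /o/ → [õ] after /ɳ/; /ə/ → [ə̃] after /ɴ/ — a vowel is nasalised by an immediately preceding nasal consonant.
No change occurs in [ɟeʒiɢe] because the vowel at the boundary is adjacent to an oral consonant, not a nasal (/i/ next to /ʒ/).
The vowel /e/ is adjacent to the preceding nasal /n/, so it acquires [+nasal] and surfaces as [ẽ].

[fɪnẽ]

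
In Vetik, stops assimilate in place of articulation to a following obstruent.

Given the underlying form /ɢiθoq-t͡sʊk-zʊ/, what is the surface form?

[ɢiθott͡sʊtzʊ]

/q/ is a voiceless uvular stop. The following trigger /t͡s/ is alveolar, so /q/ must become alveolar as well.
The voiceless alveolar stop is [t], so /q/ → [t].
At the second juncture, /k/ likewise becomes [t] adjacent to /z/.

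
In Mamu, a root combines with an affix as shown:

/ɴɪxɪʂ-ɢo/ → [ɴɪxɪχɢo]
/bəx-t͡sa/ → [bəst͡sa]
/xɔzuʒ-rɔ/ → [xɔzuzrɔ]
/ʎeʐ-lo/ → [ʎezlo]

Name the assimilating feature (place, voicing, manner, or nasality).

The segment that alternates is /ʂ/, which surfaces as [χ] when adjacent to /ɢ/.
The change retroflex → uvular matches the place of the following /ɢ/, identifying this as place assimilation.
The other alternating forms pattern the same way: /x/ → [s] before /t͡s/ (velar → alveolar, matching alveolar); /ʒ/ → [z] before /r/ (postalveolar → alveolar, matching alveolar); /ʐ/ → [z] before /l/ (retroflex → alveolar, matching alveolar) — only place changes, and always toward the following segment.

place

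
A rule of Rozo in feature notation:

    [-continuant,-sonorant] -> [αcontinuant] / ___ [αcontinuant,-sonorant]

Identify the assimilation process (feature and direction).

The rule copies [continuant] (continuancy) from the environment onto the target stops; since [±continuant] encodes the stop/fricative manner contrast, the assimilating dimension is manner.
Since the environment is written after the underscore, the trigger follows the target; the direction is regressive.

regressive manner assimilation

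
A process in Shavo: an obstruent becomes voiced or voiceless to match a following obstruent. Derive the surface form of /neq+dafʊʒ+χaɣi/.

/q/ is a voiceless uvular stop. The following trigger /d/ is voiced, so /q/ must become voiced as well.
A voiced uvular stop is [ɢ], so the surface segment is [ɢ].
The same rule applies at the second boundary: /ʒ/ → [ʃ] next to /χ/.

[neɢdafʊʃχaɣi]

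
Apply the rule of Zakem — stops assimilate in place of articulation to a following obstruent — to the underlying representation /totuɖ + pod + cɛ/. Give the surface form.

/ɖ/ is a voiced retroflex stop. The following trigger /p/ is bilabial, so /ɖ/ must become bilabial as well.
A voiced bilabial stop is [b], so the surface segment is [b].
The same rule applies at the second boundary: /d/ → [ɟ] next to /c/.

[totubpoɟcɛ]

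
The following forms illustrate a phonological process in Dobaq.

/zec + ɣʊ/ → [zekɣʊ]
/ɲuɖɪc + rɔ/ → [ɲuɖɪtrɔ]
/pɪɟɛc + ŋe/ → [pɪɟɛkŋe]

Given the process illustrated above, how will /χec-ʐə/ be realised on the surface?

The data show regressive place assimilation: /c/ → [k] before /ɣ/; /c/ → [t] before /r/; /c/ → [k] before /ŋ/. In each pair only place changes, matching the following consonant, while manner and voice stay constant.
The rule targets /c/ (voiceless palatal stop), which sits before the trigger /ʐ/ (retroflex).
A voiceless retroflex stop is [ʈ], so the surface segment is [ʈ].

[χeʈʐə]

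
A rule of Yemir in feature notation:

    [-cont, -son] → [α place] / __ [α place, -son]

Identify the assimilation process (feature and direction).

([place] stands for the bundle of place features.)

regressive place assimilation

The rule copies the place features (abbreviated [place]) from the environment onto the target, so the assimilating feature is place.
The conditioning segment sits to the right of the focus bar, meaning the trigger follows the segment that changes — regressive assimilation.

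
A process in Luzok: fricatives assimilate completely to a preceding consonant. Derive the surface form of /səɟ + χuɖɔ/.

/χ/ is the segment targeted by the rule; it sits immediately after /ɟ/, so it assimilates completely and surfaces as [ɟ].

[səɟɟuɖɔ]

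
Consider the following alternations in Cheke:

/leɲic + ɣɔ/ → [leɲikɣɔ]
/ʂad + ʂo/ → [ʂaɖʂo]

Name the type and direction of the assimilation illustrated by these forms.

regressive place assimilation

The segment that alternates is /c/, which surfaces as [k] when adjacent to /ɣ/.
/c/ is palatal while /ɣ/ is velar; the output [k] is velar, matching the trigger — so the feature that spreads is place.
Manner and voice are unchanged, so the assimilation is partial, not total.
Checking the remaining alternation: /d/ → [ɖ] before /ʂ/ (alveolar → retroflex, matching retroflex) — only place changes, and always toward the following segment.
Since the segment that changes precedes the conditioning segment, the assimilation is regressive.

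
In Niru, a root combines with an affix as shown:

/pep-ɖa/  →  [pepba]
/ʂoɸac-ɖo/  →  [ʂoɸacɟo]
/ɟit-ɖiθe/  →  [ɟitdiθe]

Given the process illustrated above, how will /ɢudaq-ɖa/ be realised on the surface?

The data show progressive place assimilation: /ɖ/ → [b] after /p/; /ɖ/ → [ɟ] after /c/; /ɖ/ → [d] after /t/. In each pair only place changes, matching the preceding consonant, while manner and voice stay constant.
The rule targets /ɖ/ (voiced retroflex stop), which sits after the trigger /q/ (uvular).
Changing only its place to uvular gives [ɢ] — the voiced uvular stop.

[ɢudaqɢa]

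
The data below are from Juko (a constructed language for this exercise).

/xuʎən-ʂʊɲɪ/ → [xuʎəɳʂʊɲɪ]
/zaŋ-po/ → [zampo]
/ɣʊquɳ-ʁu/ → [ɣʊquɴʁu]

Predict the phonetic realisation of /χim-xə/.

The data show regressive place assimilation: /n/ → [ɳ] before /ʂ/; /ŋ/ → [m] before /p/; /ɳ/ → [ɴ] before /ʁ/. In each pair only place changes, matching the following consonant, while manner and voice stay constant.
The rule targets /m/ (voiced bilabial nasal), which sits before the trigger /x/ (velar).
The voiced velar nasal is [ŋ], so /m/ → [ŋ].

[χiŋxə]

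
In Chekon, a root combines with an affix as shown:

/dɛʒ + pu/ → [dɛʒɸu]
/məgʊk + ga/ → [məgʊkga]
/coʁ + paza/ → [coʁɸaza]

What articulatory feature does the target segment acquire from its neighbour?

Underlying /p/ is realised as [ɸ] next to /ʒ/; /ʒ/ itself does not change.
The change stop → fricative matches the manner of the preceding /ʒ/, identifying this as manner assimilation.
The same holds elsewhere in the data: /p/ → [ɸ] after /ʁ/ (stop → fricative, matching a fricative) — only manner changes, and always toward the preceding segment.
No alternation appears in [məgʊkga]: there the adjacent consonants already agree in manner (/g/ and /k/ are both stops), so this form is consistent with the same rule.

manner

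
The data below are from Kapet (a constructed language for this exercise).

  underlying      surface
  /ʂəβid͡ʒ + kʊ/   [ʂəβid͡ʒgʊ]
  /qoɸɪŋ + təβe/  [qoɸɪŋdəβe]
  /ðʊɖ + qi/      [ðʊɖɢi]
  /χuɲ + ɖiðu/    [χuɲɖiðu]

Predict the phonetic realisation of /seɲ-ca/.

[seɲɟa]

The data show progressive voicing assimilation: /k/ → [g] after /d͡ʒ/; /t/ → [d] after /ŋ/; /q/ → [ɢ] after /ɖ/. In each pair only voicing changes, matching the preceding consonant, while place and manner stay constant.
No alternation appears in [χuɲɖiðu]: there the adjacent consonants already agree in voicing (/ɖ/ and /ɲ/ are both voiced), so this form is consistent with the same rule.
/c/ is a voiceless palatal stop. The preceding trigger /ɲ/ is voiced, so /c/ must become voiced as well.
A voiced palatal stop is [ɟ], so the surface segment is [ɟ].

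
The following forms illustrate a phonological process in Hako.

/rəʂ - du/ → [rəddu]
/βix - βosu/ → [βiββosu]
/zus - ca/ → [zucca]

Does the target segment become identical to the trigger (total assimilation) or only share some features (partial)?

total assimilation

Underlying /ʂ/ is realised as [d] next to /d/; /d/ itself does not change.
The output [d] is identical to the trigger /d/ — every feature (place, manner, voicing) has been copied — so this is total assimilation.
The remaining alternations confirm this: /x/ → [β] before /β/; /s/ → [c] before /c/ — in each case the output is a copy of the following consonant.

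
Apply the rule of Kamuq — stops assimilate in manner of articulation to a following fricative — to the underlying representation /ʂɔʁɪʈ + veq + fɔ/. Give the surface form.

The rule targets /ʈ/ (voiceless retroflex stop), which sits before the trigger /v/ (fricative).
A voiceless retroflex fricative is [ʂ], so the surface segment is [ʂ].
The same rule applies at the second boundary: /q/ → [χ] next to /f/.

[ʂɔʁɪʂveχfɔ]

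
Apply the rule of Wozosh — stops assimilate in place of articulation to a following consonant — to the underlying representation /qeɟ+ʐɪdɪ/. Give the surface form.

[qeɖʐɪdɪ]

/ɟ/ is a voiced palatal stop. The following trigger /ʐ/ is retroflex, so /ɟ/ must become retroflex as well.
Changing only its place to retroflex gives [ɖ] — the voiced retroflex stop.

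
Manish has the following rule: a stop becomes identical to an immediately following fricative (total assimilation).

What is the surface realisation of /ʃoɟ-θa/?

[ʃoθθa]

/ɟ/ is the segment targeted by the rule; it sits immediately before /θ/, so it assimilates completely and surfaces as [θ].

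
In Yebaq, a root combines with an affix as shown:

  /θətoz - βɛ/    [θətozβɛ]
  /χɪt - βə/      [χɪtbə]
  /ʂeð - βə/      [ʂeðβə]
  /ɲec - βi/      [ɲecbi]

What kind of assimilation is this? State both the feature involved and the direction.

Underlying /β/ is realised as [b] next to /t/; /t/ itself does not change.
The change fricative → stop matches the manner of the preceding /t/, identifying this as manner assimilation.
Place and voice are unchanged, so the assimilation is partial, not total.
Checking the remaining alternation: /β/ → [b] after /c/ (fricative → stop, matching a stop) — only manner changes, and always toward the preceding segment.
Nothing changes in [θətozβɛ], [ʂeðβə]: there the adjacent consonants already agree in manner (/β/ and /z/ are both fricatives; /β/ and /ð/ are both fricatives), so these forms are consistent with the same rule.
The trigger is the preceding segment, so the direction is progressive (perseverative).

progressive manner assimilation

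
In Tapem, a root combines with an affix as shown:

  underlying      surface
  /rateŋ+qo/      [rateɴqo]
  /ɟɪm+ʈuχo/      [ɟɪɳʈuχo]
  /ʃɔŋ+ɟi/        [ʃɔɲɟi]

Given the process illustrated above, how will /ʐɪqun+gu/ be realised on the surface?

[ʐɪquŋgu]

The data show regressive place assimilation: /ŋ/ → [ɴ] before /q/; /m/ → [ɳ] before /ʈ/; /ŋ/ → [ɲ] before /ɟ/. In each pair only place changes, matching the following consonant, while manner and voice stay constant.
/n/ is a voiced alveolar nasal. The following trigger /g/ is velar, so /n/ must become velar as well.
A voiced velar nasal is [ŋ], so the surface segment is [ŋ].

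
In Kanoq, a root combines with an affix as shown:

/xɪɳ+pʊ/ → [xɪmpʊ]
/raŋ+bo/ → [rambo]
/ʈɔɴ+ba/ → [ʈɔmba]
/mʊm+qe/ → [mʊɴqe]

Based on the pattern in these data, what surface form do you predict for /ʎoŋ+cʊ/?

[ʎoɲcʊ]

The data show regressive place assimilation: /ɳ/ → [m] before /p/; /ŋ/ → [m] before /b/; /ɴ/ → [m] before /b/; /m/ → [ɴ] before /q/. In each pair only place changes, matching the following consonant, while manner and voice stay constant.
The rule targets /ŋ/ (voiced velar nasal), which sits before the trigger /c/ (palatal).
A voiced palatal nasal is [ɲ], so the surface segment is [ɲ].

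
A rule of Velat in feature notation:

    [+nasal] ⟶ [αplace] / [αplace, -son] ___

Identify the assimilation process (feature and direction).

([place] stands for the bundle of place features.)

The rule copies the place features (abbreviated [place]) from the environment onto the target, so the assimilating feature is place.
Since the environment is written before the underscore, the trigger precedes the target; the direction is progressive.

progressive place assimilation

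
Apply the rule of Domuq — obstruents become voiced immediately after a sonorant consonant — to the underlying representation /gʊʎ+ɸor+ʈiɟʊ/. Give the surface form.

[gʊʎβorɖiɟʊ]

The rule targets /ɸ/ (voiceless bilabial fricative), which sits after the trigger /ʎ/ (voiced).
Changing only its voicing to voiced gives [β] — the voiced bilabial fricative.
At the second juncture, /ʈ/ likewise becomes [ɖ] adjacent to /r/.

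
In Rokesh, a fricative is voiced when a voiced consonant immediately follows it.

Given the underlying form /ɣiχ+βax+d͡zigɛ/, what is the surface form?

/χ/ is a voiceless uvular fricative. The following trigger /β/ is voiced, so /χ/ must become voiced as well.
The voiced uvular fricative is [ʁ], so /χ/ → [ʁ].
The same rule applies at the second boundary: /x/ → [ɣ] next to /d͡z/.

[ɣiʁβaɣd͡zigɛ]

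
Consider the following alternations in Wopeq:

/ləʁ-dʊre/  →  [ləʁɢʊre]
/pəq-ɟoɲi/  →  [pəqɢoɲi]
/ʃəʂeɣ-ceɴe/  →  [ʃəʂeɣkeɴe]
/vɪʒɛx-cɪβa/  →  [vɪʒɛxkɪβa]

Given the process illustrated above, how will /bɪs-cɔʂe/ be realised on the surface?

[bɪstɔʂe]

The data show progressive place assimilation: /d/ → [ɢ] after /ʁ/; /ɟ/ → [ɢ] after /q/; /c/ → [k] after /ɣ/; /c/ → [k] after /x/. In each pair only place changes, matching the preceding consonant, while manner and voice stay constant.
The rule targets /c/ (voiceless palatal stop), which sits after the trigger /s/ (alveolar).
A voiceless alveolar stop is [t], so the surface segment is [t].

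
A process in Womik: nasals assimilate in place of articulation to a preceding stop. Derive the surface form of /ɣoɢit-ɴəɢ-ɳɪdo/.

[ɣoɢitnəɢɴɪdo]

The rule targets /ɴ/ (voiced uvular nasal), which sits after the trigger /t/ (alveolar).
The voiced alveolar nasal is [n], so /ɴ/ → [n].
At the second juncture, /ɳ/ likewise becomes [ɴ] adjacent to /ɢ/.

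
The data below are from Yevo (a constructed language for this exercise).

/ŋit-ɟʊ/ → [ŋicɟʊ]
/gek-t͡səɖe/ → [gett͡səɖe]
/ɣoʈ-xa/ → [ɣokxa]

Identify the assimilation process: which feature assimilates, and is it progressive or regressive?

The segment that alternates is /t/, which surfaces as [c] when adjacent to /ɟ/.
The change alveolar → palatal matches the place of the following /ɟ/, identifying this as place assimilation.
Manner and voice are unchanged, so the assimilation is partial, not total.
Checking the remaining alternations: /k/ → [t] before /t͡s/ (velar → alveolar, matching alveolar); /ʈ/ → [k] before /x/ (retroflex → velar, matching velar) — only place changes, and always toward the following segment.
The trigger is the following segment, so the direction is regressive (anticipatory).

regressive place assimilation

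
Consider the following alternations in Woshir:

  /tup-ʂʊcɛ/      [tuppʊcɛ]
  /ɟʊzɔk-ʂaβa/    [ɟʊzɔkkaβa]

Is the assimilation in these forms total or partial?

Comparing underlying and surface forms, /ʂ/ → [p] is the alternation; the neighbouring /p/ is constant.
The output [p] is identical to the trigger /p/ — every feature (place, manner, voicing) has been copied — so this is total assimilation.
The remaining alternation confirms this: /ʂ/ → [k] after /k/ — in each case the output is a copy of the preceding consonant.

total assimilation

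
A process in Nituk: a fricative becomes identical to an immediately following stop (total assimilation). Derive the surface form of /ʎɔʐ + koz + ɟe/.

/ʐ/ is the segment targeted by the rule; it sits immediately before /k/, so it assimilates completely and surfaces as [k].
The same rule applies at the second boundary: /z/ → [ɟ] next to /ɟ/.

[ʎɔkkoɟɟe]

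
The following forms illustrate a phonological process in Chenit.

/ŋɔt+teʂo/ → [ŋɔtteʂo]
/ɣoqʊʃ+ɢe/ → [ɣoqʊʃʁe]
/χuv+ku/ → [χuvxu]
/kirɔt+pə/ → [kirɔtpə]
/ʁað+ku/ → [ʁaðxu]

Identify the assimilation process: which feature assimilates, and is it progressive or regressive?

Underlying /ɢ/ is realised as [ʁ] next to /ʃ/; /ʃ/ itself does not change.
/ɢ/ is a stop while /ʃ/ is a fricative; the output [ʁ] is a fricative, matching the trigger — so the feature that spreads is manner.
Place and voice are unchanged, so the assimilation is partial, not total.
The same holds elsewhere in the data: /k/ → [x] after /v/ (stop → fricative, matching a fricative); /k/ → [x] after /ð/ (stop → fricative, matching a fricative) — only manner changes, and always toward the preceding segment.
Nothing changes in [ŋɔtteʂo], [kirɔtpə]: there the adjacent consonants already agree in manner (/t/ and /t/ are both stops; /p/ and /t/ are both stops), so these forms are consistent with the same rule.
The trigger is the preceding segment, so the direction is progressive (perseverative).

progressive manner assimilation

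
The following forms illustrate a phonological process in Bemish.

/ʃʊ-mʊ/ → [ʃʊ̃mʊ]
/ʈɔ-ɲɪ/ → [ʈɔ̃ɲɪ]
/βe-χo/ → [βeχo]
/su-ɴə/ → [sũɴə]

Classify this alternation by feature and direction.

The vowel /ʊ/ surfaces as nasalised [ʊ̃] next to the following nasal /m/ — it has acquired the [+nasal] feature of its neighbour.
Likewise in the remaining data: /ɔ/ → [ɔ̃] before /ɲ/; /u/ → [ũ] before /ɴ/ — each time a vowel is nasalised next to a following nasal.
No change occurs in [βeχo] because the vowel at the boundary is adjacent to an oral consonant, not a nasal (/e/ next to /χ/).
Because the conditioning nasal is to the right of the vowel that changes, the process is regressive (anticipatory).

regressive nasality assimilation (vowel nasalisation)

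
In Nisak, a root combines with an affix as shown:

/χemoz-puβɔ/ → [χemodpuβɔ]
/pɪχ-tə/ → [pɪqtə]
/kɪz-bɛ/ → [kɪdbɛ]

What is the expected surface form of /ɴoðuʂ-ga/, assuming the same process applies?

[ɴoðuʈga]

The data show regressive manner assimilation: /z/ → [d] before /p/; /χ/ → [q] before /t/; /z/ → [d] before /b/. In each pair only manner changes, matching the following consonant, while place and voice stay constant.
The rule targets /ʂ/ (voiceless retroflex fricative), which sits before the trigger /g/ (stop).
A voiceless retroflex stop is [ʈ], so the surface segment is [ʈ].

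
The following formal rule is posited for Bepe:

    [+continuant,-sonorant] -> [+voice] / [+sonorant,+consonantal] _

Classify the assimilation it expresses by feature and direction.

The structural change is [+voice], and the conditioning segment [+sonorant,+consonantal] (a sonorant consonant) is itself voiced, so the target comes to share the voicing of its neighbour — voicing assimilation.
Since the environment is written before the underscore, the trigger precedes the target; the direction is progressive.

progressive voicing assimilation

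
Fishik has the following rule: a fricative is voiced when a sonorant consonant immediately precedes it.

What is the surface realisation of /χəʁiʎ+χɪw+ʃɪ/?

[χəʁiʎʁɪwʒɪ]

The rule targets /χ/ (voiceless uvular fricative), which sits after the trigger /ʎ/ (voiced).
The voiced uvular fricative is [ʁ], so /χ/ → [ʁ].
At the second juncture, /ʃ/ likewise becomes [ʒ] adjacent to /w/.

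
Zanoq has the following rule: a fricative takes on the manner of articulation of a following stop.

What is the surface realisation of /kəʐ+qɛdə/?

The rule targets /ʐ/ (voiced retroflex fricative), which sits before the trigger /q/ (stop).
A voiced retroflex stop is [ɖ], so the surface segment is [ɖ].

[kəɖqɛdə]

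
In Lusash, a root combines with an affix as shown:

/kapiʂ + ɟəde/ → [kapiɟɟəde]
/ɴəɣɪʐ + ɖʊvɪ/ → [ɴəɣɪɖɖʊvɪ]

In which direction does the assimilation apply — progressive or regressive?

Comparing underlying and surface forms, /ʂ/ → [ɟ] is the alternation; the neighbouring /ɟ/ is constant.
The output [ɟ] is identical to the trigger /ɟ/ — every feature (place, manner, voicing) has been copied — so this is total assimilation.
The remaining alternation confirms this: /ʐ/ → [ɖ] before /ɖ/ — in each case the output is a copy of the following consonant.
Since the segment that changes precedes the conditioning segment, the assimilation is regressive.

regressive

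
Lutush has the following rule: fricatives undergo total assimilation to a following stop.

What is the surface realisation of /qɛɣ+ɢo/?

[qɛɢɢo]

/ɣ/ is the segment targeted by the rule; it sits immediately before /ɢ/, so it assimilates completely and surfaces as [ɢ].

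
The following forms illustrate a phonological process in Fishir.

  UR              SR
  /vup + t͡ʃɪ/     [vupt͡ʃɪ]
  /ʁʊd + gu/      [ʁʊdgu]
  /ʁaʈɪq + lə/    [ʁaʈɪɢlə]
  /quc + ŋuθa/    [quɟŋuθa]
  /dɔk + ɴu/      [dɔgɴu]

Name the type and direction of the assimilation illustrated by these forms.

regressive voicing assimilation

Underlying /q/ is realised as [ɢ] next to /l/; /l/ itself does not change.
/q/ is voiceless while /l/ is voiced; the output [ɢ] is voiced, matching the trigger — so the feature that spreads is voicing.
Place and manner are unchanged, so the assimilation is partial, not total.
Checking the remaining alternations: /c/ → [ɟ] before /ŋ/ (voiceless → voiced, matching voiced); /k/ → [g] before /ɴ/ (voiceless → voiced, matching voiced) — only voicing changes, and always toward the following segment.
No alternation appears in [vupt͡ʃɪ], [ʁʊdgu]: there the adjacent consonants already agree in voicing (/p/ and /t͡ʃ/ are both voiceless; /d/ and /g/ are both voiced), so these forms are consistent with the same rule.
The trigger is the following segment, so the direction is regressive (anticipatory).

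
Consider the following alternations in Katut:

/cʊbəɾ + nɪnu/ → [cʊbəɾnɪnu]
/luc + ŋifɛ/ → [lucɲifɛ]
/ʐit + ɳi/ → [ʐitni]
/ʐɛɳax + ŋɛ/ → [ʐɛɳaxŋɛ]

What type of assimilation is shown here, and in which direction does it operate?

progressive place assimilation

Underlying /ŋ/ is realised as [ɲ] next to /c/; /c/ itself does not change.
The change velar → palatal matches the place of the preceding /c/, identifying this as place assimilation.
Manner and voice are unchanged, so the assimilation is partial, not total.
Checking the remaining alternation: /ɳ/ → [n] after /t/ (retroflex → alveolar, matching alveolar) — only place changes, and always toward the preceding segment.
Nothing changes in [cʊbəɾnɪnu], [ʐɛɳaxŋɛ]: there the adjacent consonants already agree in place (/n/ and /ɾ/ are both alveolar; /ŋ/ and /x/ are both velar), so these forms are consistent with the same rule.
Since the segment that changes follows the conditioning segment, the assimilation is progressive.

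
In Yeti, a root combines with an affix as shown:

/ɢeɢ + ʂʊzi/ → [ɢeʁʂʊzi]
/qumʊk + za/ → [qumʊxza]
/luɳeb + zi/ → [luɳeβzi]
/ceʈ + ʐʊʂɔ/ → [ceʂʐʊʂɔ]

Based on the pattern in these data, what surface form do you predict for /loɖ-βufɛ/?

The data show regressive manner assimilation: /ɢ/ → [ʁ] before /ʂ/; /k/ → [x] before /z/; /b/ → [β] before /z/; /ʈ/ → [ʂ] before /ʐ/. In each pair only manner changes, matching the following consonant, while place and voice stay constant.
The rule targets /ɖ/ (voiced retroflex stop), which sits before the trigger /β/ (fricative).
Changing only its manner to fricative gives [ʐ] — the voiced retroflex fricative.

[loʐβufɛ]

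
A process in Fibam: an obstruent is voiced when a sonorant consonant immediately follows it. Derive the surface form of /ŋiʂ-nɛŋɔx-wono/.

[ŋiʐnɛŋɔɣwono]

The rule targets /ʂ/ (voiceless retroflex fricative), which sits before the trigger /n/ (voiced).
A voiced retroflex fricative is [ʐ], so the surface segment is [ʐ].
The same rule applies at the second boundary: /x/ → [ɣ] next to /w/.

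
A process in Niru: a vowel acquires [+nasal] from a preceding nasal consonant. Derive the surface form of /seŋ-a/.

The vowel /a/ is adjacent to the preceding nasal /ŋ/, so it acquires [+nasal] and surfaces as [ã].

[seŋã]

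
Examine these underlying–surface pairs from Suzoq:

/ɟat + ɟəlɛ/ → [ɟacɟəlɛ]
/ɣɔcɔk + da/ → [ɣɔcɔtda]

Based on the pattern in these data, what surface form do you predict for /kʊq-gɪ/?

[kʊkgɪ]

The data show regressive place assimilation: /t/ → [c] before /ɟ/; /k/ → [t] before /d/. In each pair only place changes, matching the following consonant, while manner and voice stay constant.
/q/ is a voiceless uvular stop. The following trigger /g/ is velar, so /q/ must become velar as well.
Changing only its place to velar gives [k] — the voiceless velar stop.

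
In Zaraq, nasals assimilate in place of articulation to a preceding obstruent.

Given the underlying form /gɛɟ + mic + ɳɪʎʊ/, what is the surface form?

/m/ is a voiced bilabial nasal. The preceding trigger /ɟ/ is palatal, so /m/ must become palatal as well.
A voiced palatal nasal is [ɲ], so the surface segment is [ɲ].
At the second juncture, /ɳ/ likewise becomes [ɲ] adjacent to /c/.

[gɛɟɲicɲɪʎʊ]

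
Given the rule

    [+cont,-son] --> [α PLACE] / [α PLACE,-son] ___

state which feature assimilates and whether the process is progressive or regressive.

The shared variable α links the value of the place features (abbreviated [PLACE]) on the target to the same value on the neighbouring segment, so place is the feature that assimilates.
Since the environment is written before the underscore, the trigger precedes the target; the direction is progressive.

progressive place assimilation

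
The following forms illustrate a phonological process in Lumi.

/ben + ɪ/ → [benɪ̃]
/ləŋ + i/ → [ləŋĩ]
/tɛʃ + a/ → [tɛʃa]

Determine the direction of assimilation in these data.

The vowel /ɪ/ surfaces as nasalised [ɪ̃] next to the preceding nasal /n/ — it has acquired the [+nasal] feature of its neighbour.
Likewise in the remaining data: /i/ → [ĩ] after /ŋ/ — each time a vowel is nasalised next to a preceding nasal.
No change occurs in [tɛʃa] because the vowel at the boundary is adjacent to an oral consonant, not a nasal (/a/ next to /ʃ/).
Because the conditioning nasal is to the left of the vowel that changes, the process is progressive (perseverative).

progressive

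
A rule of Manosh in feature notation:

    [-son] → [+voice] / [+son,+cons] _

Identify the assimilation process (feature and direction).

The structural change is [+voice], and the conditioning segment [+son,+cons] (a sonorant consonant) is itself voiced, so the target comes to share the voicing of its neighbour — voicing assimilation.
Since the environment is written before the underscore, the trigger precedes the target; the direction is progressive.

progressive voicing assimilation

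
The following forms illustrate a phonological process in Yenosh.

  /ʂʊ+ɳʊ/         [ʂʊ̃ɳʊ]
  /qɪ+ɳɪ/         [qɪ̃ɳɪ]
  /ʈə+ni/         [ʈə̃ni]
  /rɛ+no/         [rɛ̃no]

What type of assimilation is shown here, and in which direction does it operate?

regressive nasality assimilation (vowel nasalisation)

The vowel /ʊ/ surfaces as nasalised [ʊ̃] next to the following nasal /ɳ/ — it has acquired the [+nasal] feature of its neighbour.
Likewise in the remaining data: /ɪ/ → [ɪ̃] before /ɳ/; /ə/ → [ə̃] before /n/; /ɛ/ → [ɛ̃] before /n/ — each time a vowel is nasalised next to a following nasal.
Because the conditioning nasal is to the right of the vowel that changes, the process is regressive (anticipatory).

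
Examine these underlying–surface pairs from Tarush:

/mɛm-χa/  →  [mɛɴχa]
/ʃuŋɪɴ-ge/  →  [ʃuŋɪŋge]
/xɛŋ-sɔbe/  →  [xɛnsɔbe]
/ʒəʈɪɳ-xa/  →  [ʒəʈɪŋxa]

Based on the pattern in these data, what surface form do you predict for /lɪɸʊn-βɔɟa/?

[lɪɸʊmβɔɟa]

The data show regressive place assimilation: /m/ → [ɴ] before /χ/; /ɴ/ → [ŋ] before /g/; /ŋ/ → [n] before /s/; /ɳ/ → [ŋ] before /x/. In each pair only place changes, matching the following consonant, while manner and voice stay constant.
The rule targets /n/ (voiced alveolar nasal), which sits before the trigger /β/ (bilabial).
Changing only its place to bilabial gives [m] — the voiced bilabial nasal.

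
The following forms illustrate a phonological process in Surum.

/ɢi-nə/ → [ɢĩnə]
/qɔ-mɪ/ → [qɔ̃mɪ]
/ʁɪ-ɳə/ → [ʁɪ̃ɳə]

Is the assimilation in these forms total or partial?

The vowel /i/ surfaces as nasalised [ĩ] next to the following nasal /n/ — it has acquired the [+nasal] feature of its neighbour.
The other forms show the same pattern: /ɔ/ → [ɔ̃] before /m/; /ɪ/ → [ɪ̃] before /ɳ/ — each time a vowel is nasalised next to a following nasal.

partial assimilation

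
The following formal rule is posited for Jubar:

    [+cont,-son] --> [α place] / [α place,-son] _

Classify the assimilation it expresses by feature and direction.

The rule copies the place features (abbreviated [place]) from the environment onto the target, so the assimilating feature is place.
Since the environment is written before the underscore, the trigger precedes the target; the direction is progressive.

progressive place assimilation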